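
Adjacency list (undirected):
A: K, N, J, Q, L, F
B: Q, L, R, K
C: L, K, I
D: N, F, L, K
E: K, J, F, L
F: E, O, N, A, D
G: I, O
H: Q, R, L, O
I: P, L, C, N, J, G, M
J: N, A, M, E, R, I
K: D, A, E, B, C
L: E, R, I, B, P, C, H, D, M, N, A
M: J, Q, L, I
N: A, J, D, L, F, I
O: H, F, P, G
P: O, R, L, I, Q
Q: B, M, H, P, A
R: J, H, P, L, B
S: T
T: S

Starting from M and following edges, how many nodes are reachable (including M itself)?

BFS from M visits: M, J, Q, L, I, N, A, E, R, B, H, P, C, D, G, F, K, O
Reachable nodes: 18 of 20 total.

18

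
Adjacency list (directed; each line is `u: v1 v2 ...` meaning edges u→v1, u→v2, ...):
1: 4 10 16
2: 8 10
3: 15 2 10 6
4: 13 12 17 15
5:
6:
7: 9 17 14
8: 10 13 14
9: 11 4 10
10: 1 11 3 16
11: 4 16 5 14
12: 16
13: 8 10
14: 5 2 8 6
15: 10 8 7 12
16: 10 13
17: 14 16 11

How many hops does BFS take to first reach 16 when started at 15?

2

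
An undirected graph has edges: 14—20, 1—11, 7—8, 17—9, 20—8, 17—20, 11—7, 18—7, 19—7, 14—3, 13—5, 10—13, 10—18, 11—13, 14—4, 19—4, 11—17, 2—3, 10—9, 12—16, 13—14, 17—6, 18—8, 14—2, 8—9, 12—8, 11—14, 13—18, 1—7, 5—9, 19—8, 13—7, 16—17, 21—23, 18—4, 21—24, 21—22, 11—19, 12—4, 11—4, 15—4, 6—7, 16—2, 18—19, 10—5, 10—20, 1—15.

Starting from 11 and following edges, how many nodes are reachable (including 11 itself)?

BFS from 11 visits: 11, 1, 4, 7, 13, 14, 17, 19, 15, 12, 18, 6, 8, 5, 10, 2, 3, 20, 9, 16
Reachable nodes: 20 of 24 total.

20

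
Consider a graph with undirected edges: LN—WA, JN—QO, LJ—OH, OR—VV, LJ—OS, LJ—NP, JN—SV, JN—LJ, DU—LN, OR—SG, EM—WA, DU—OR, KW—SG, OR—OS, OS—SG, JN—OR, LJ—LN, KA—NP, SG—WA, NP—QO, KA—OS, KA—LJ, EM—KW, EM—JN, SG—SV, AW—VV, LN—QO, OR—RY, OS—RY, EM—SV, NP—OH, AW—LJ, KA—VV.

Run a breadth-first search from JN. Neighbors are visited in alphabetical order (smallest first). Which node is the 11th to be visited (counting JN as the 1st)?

LN

Visit JN; enqueue EM, LJ, OR, QO, SV → queue [EM, LJ, OR, QO, SV]
Visit EM; enqueue KW, WA → queue [LJ, OR, QO, SV, KW, WA]
Visit LJ; enqueue AW, KA, LN, NP, OH, OS → queue [OR, QO, SV, KW, WA, AW, KA, LN, NP, OH, OS]
Visit OR; enqueue DU, RY, SG, VV → queue [QO, SV, KW, WA, AW, KA, LN, NP, OH, OS, DU, RY, SG, VV]
Visit QO → queue [SV, KW, WA, AW, KA, LN, NP, OH, OS, DU, RY, SG, VV]
Visit SV → queue [KW, WA, AW, KA, LN, NP, OH, OS, DU, RY, SG, VV]
Visit KW → queue [WA, AW, KA, LN, NP, OH, OS, DU, RY, SG, VV]
Visit WA → queue [AW, KA, LN, NP, OH, OS, DU, RY, SG, VV]
Visit AW → queue [KA, LN, NP, OH, OS, DU, RY, SG, VV]
Visit KA → queue [LN, NP, OH, OS, DU, RY, SG, VV]
Visit LN → queue [NP, OH, OS, DU, RY, SG, VV]
Visit NP → queue [OH, OS, DU, RY, SG, VV]
Visit OH → queue [OS, DU, RY, SG, VV]
Visit OS → queue [DU, RY, SG, VV]
Visit DU → queue [RY, SG, VV]
Visit RY → queue [SG, VV]
Visit SG → queue [VV]
Visit VV → queue []

Visit order: JN, EM, LJ, OR, QO, SV, KW, WA, AW, KA, LN, NP, OH, OS, DU, RY, SG, VV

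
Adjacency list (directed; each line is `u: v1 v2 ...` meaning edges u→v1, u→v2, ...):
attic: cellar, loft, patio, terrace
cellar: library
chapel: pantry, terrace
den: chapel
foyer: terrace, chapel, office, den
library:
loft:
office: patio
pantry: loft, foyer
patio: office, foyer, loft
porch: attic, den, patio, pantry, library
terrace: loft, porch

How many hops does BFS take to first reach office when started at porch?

2

Level 0: porch
Level 1: attic, den, library, pantry, patio
Level 2: cellar, chapel, foyer, loft, office, terrace
office first appears at level 2.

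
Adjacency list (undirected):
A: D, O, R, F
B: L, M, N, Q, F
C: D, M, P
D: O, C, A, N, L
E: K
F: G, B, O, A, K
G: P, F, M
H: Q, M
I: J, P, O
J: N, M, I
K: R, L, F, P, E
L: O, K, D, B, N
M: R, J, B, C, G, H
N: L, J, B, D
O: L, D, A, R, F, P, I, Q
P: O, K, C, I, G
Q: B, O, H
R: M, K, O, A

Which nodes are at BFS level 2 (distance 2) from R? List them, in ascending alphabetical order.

Level 0: R
Level 1: A, K, M, O
Level 2: B, C, D, E, F, G, H, I, J, L, P, Q
Level 3: N

B, C, D, E, F, G, H, I, J, L, P, Q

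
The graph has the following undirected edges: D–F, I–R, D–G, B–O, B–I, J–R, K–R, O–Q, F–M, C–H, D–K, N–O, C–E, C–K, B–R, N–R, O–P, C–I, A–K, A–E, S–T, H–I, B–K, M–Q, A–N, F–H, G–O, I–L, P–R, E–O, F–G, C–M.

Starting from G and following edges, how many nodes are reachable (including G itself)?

BFS from G visits: G, D, F, O, K, H, M, B, E, N, P, Q, A, C, R, I, J, L
Reachable nodes: 18 of 20 total.

18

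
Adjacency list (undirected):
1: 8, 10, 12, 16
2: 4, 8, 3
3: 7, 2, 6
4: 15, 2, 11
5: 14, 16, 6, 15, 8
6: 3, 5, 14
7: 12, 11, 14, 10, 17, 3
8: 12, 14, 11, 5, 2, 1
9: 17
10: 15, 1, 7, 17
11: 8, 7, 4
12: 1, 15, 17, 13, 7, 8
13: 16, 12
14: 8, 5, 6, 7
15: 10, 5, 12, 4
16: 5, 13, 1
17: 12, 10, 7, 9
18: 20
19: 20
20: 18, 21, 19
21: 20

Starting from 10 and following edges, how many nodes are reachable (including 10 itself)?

BFS from 10 visits: 10, 15, 1, 7, 17, 5, 12, 4, 8, 16, 11, 14, 3, 9, 6, 13, 2
Reachable nodes: 17 of 21 total.

17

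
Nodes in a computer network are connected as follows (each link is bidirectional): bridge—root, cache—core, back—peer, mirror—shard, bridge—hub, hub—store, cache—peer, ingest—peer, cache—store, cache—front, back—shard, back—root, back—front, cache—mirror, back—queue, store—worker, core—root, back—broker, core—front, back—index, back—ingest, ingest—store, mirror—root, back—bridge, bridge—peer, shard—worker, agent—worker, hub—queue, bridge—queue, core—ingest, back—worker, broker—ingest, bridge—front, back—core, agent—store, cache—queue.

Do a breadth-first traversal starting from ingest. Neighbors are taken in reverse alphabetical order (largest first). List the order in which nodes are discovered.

Visit ingest; enqueue store, peer, core, broker, back → queue [store, peer, core, broker, back]
Visit store; enqueue worker, hub, cache, agent → queue [peer, core, broker, back, worker, hub, cache, agent]
Visit peer; enqueue bridge → queue [core, broker, back, worker, hub, cache, agent, bridge]
Visit core; enqueue root, front → queue [broker, back, worker, hub, cache, agent, bridge, root, front]
Visit broker → queue [back, worker, hub, cache, agent, bridge, root, front]
Visit back; enqueue shard, queue, index → queue [worker, hub, cache, agent, bridge, root, front, shard, queue, index]
Visit worker → queue [hub, cache, agent, bridge, root, front, shard, queue, index]
Visit hub → queue [cache, agent, bridge, root, front, shard, queue, index]
Visit cache; enqueue mirror → queue [agent, bridge, root, front, shard, queue, index, mirror]
Visit agent → queue [bridge, root, front, shard, queue, index, mirror]
Visit bridge → queue [root, front, shard, queue, index, mirror]
Visit root → queue [front, shard, queue, index, mirror]
Visit front → queue [shard, queue, index, mirror]
Visit shard → queue [queue, index, mirror]
Visit queue → queue [index, mirror]
Visit index → queue [mirror]
Visit mirror → queue []

ingest, store, peer, core, broker, back, worker, hub, cache, agent, bridge, root, front, shard, queue, index, mirror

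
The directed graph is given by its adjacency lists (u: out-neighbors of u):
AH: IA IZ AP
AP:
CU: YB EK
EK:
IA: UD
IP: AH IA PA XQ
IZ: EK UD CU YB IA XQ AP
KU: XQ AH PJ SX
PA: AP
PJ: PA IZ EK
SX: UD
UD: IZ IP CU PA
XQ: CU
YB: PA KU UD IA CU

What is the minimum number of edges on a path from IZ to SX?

3

Level 0: IZ
Level 1: AP, CU, EK, IA, UD, XQ, YB
Level 2: IP, KU, PA
Level 3: AH, PJ, SX
SX first appears at level 3.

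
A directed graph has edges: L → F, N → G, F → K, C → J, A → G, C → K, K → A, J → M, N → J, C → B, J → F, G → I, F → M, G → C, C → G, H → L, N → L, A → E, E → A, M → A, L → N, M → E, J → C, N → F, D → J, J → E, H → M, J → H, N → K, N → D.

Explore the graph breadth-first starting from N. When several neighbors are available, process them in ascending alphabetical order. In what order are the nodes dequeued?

N → D → F → G → J → K → L → M → C → I → E → H → A → B

Visit N; enqueue D, F, G, J, K, L → queue [D, F, G, J, K, L]
Visit D → queue [F, G, J, K, L]
Visit F; enqueue M → queue [G, J, K, L, M]
Visit G; enqueue C, I → queue [J, K, L, M, C, I]
Visit J; enqueue E, H → queue [K, L, M, C, I, E, H]
Visit K; enqueue A → queue [L, M, C, I, E, H, A]
Visit L → queue [M, C, I, E, H, A]
Visit M → queue [C, I, E, H, A]
Visit C; enqueue B → queue [I, E, H, A, B]
Visit I → queue [E, H, A, B]
Visit E → queue [H, A, B]
Visit H → queue [A, B]
Visit A → queue [B]
Visit B → queue []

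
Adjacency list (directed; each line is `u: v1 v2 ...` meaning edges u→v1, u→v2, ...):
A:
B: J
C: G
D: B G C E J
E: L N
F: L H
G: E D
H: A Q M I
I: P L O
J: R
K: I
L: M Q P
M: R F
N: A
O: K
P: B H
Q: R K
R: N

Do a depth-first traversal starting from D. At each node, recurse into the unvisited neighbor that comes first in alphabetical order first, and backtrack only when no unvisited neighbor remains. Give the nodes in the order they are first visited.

D -> B -> J -> R -> N -> A -> C -> G -> E -> L -> M -> F -> H -> I -> O -> K -> P -> Q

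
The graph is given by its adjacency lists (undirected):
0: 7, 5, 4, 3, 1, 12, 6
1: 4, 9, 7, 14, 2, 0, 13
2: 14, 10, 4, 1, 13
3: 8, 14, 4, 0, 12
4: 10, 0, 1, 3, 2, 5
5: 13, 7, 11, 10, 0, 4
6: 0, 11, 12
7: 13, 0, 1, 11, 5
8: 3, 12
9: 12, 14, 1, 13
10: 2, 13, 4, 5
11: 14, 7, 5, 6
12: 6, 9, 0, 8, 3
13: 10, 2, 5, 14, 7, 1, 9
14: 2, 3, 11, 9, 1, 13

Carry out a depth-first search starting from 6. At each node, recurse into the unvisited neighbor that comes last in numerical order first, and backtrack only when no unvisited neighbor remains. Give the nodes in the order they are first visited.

6, 12, 9, 14, 13, 10, 5, 11, 7, 1, 4, 3, 8, 0, 2

Visit 6
6 → 12
12 → 9
9 → 14
14 → 13
13 → 10
10 → 5
5 → 11
11 → 7
7 → 1
1 → 4
4 → 3
3 → 8
3 → 0
4 → 2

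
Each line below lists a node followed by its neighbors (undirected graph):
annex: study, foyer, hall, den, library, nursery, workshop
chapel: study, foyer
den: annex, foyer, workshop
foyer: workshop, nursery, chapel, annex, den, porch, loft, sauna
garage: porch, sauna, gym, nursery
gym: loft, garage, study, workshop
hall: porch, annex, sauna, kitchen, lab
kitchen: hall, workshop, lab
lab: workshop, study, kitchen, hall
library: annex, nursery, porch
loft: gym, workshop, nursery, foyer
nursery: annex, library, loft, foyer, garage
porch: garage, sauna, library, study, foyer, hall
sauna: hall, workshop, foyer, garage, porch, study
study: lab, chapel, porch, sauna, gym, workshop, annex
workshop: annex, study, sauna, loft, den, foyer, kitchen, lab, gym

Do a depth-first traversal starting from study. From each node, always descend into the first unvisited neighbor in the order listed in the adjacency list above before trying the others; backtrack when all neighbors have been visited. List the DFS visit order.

study, lab, workshop, annex, foyer, nursery, library, porch, garage, sauna, hall, kitchen, gym, loft, chapel, den

Visit study
study → lab
lab → workshop
workshop → annex
annex → foyer
foyer → nursery
nursery → library
library → porch
porch → garage
garage → sauna
sauna → hall
hall → kitchen
garage → gym
gym → loft
foyer → chapel
foyer → den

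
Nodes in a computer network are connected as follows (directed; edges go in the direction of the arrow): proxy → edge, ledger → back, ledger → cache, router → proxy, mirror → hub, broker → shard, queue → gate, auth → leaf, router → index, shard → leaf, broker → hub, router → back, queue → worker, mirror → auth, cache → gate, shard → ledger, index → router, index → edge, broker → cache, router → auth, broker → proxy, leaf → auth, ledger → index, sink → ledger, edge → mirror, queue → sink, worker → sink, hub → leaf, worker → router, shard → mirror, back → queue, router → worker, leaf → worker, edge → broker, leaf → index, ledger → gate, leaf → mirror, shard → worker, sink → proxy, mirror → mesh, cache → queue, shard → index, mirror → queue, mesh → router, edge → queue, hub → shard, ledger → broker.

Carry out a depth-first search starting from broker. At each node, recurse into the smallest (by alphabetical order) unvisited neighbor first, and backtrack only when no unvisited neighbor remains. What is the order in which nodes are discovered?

Visit broker
broker → cache
cache → gate
cache → queue
queue → sink
sink → ledger
ledger → back
ledger → index
index → edge
edge → mirror
mirror → auth
auth → leaf
leaf → worker
worker → router
router → proxy
mirror → hub
hub → shard
mirror → mesh

broker cache gate queue sink ledger back index edge mirror auth leaf worker router proxy hub shard mesh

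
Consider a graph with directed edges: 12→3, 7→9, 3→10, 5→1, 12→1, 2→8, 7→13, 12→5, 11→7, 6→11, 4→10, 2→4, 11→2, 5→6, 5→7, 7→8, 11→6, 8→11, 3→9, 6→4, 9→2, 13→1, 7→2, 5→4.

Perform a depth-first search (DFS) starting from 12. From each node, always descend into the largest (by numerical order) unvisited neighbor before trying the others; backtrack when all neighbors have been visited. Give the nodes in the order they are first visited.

Visit 12
12 → 5
5 → 7
7 → 13
13 → 1
7 → 9
9 → 2
2 → 8
8 → 11
11 → 6
6 → 4
4 → 10
12 → 3

12 5 7 13 1 9 2 8 11 6 4 10 3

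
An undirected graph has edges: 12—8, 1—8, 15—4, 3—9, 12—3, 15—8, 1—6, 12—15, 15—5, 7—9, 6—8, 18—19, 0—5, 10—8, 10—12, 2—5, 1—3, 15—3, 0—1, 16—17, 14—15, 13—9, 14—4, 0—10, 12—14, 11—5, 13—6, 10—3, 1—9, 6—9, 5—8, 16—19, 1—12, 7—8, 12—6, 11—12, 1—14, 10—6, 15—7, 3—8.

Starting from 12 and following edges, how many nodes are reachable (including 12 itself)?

16

BFS from 12 visits: 12, 15, 14, 11, 10, 8, 6, 3, 1, 7, 5, 4, 0, 13, 9, 2
Reachable nodes: 16 of 20 total.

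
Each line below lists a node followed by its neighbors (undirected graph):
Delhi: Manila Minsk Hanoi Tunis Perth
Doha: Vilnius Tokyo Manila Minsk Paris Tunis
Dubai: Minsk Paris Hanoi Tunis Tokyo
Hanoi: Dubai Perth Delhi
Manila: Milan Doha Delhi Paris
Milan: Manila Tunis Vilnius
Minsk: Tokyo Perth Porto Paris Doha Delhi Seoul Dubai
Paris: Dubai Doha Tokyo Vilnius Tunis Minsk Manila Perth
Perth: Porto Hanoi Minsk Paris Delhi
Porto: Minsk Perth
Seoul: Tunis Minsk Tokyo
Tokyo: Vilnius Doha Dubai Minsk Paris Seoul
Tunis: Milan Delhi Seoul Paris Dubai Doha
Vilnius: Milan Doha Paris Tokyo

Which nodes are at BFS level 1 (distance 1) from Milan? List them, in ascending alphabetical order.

Manila, Tunis, Vilnius

Level 0: Milan
Level 1: Manila, Tunis, Vilnius
Level 2: Delhi, Doha, Dubai, Paris, Seoul, Tokyo
Level 3: Hanoi, Minsk, Perth
Level 4: Porto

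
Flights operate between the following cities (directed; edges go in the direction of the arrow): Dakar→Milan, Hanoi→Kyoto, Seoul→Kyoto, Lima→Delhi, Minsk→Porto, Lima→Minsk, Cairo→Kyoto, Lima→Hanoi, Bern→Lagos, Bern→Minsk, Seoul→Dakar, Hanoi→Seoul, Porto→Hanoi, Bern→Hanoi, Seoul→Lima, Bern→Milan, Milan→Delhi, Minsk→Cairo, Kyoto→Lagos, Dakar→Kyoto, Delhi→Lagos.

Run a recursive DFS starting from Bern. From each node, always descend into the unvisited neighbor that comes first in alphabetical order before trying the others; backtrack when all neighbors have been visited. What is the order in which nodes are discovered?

Bern → Hanoi → Kyoto → Lagos → Seoul → Dakar → Milan → Delhi → Lima → Minsk → Cairo → Porto

Visit Bern
Bern → Hanoi
Hanoi → Kyoto
Kyoto → Lagos
Hanoi → Seoul
Seoul → Dakar
Dakar → Milan
Milan → Delhi
Seoul → Lima
Lima → Minsk
Minsk → Cairo
Minsk → Porto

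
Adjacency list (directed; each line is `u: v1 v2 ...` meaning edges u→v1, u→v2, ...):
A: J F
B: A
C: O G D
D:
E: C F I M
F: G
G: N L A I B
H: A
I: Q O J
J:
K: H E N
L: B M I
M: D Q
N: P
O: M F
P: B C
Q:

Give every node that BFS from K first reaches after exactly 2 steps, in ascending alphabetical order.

A, C, F, I, M, P

Level 0: K
Level 1: E, H, N
Level 2: A, C, F, I, M, P
Level 3: B, D, G, J, O, Q
Level 4: L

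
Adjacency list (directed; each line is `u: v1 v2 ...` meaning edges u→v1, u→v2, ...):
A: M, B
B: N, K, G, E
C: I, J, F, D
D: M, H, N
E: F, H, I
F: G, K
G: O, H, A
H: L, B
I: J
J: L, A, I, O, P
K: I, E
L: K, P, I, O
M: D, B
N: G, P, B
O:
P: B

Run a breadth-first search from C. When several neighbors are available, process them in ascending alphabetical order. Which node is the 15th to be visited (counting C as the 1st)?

Visit C; enqueue D, F, I, J → queue [D, F, I, J]
Visit D; enqueue H, M, N → queue [F, I, J, H, M, N]
Visit F; enqueue G, K → queue [I, J, H, M, N, G, K]
Visit I → queue [J, H, M, N, G, K]
Visit J; enqueue A, L, O, P → queue [H, M, N, G, K, A, L, O, P]
Visit H; enqueue B → queue [M, N, G, K, A, L, O, P, B]
Visit M → queue [N, G, K, A, L, O, P, B]
Visit N → queue [G, K, A, L, O, P, B]
Visit G → queue [K, A, L, O, P, B]
Visit K; enqueue E → queue [A, L, O, P, B, E]
Visit A → queue [L, O, P, B, E]
Visit L → queue [O, P, B, E]
Visit O → queue [P, B, E]
Visit P → queue [B, E]
Visit B → queue [E]
Visit E → queue []

Visit order: C, D, F, I, J, H, M, N, G, K, A, L, O, P, B, E

B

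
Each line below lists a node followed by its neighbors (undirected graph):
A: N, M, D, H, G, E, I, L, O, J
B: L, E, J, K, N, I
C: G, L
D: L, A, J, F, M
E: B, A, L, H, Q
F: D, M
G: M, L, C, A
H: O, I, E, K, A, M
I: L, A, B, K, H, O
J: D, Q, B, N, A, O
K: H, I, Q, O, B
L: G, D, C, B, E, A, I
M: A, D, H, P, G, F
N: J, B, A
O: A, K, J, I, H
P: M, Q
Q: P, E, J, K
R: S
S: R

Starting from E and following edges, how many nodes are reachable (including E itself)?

BFS from E visits: E, A, B, H, L, Q, D, G, I, J, M, N, O, K, C, P, F
Reachable nodes: 17 of 19 total.

17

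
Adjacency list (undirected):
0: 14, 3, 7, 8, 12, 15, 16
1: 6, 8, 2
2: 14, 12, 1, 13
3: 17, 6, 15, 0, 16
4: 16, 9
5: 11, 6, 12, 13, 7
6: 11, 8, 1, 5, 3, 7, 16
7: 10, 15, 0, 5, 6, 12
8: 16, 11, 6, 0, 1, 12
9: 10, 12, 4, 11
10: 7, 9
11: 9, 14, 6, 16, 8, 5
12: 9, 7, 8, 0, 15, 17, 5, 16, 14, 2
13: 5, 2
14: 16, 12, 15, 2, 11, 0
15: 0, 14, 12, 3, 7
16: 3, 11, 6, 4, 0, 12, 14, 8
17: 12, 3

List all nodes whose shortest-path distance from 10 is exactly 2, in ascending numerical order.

0, 4, 5, 6, 11, 12, 15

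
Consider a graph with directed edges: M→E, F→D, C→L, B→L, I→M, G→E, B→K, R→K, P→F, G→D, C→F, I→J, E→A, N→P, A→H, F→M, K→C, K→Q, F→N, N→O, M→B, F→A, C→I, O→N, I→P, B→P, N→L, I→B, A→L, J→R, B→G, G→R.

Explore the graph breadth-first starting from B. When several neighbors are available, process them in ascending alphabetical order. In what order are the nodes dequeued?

Visit B; enqueue G, K, L, P → queue [G, K, L, P]
Visit G; enqueue D, E, R → queue [K, L, P, D, E, R]
Visit K; enqueue C, Q → queue [L, P, D, E, R, C, Q]
Visit L → queue [P, D, E, R, C, Q]
Visit P; enqueue F → queue [D, E, R, C, Q, F]
Visit D → queue [E, R, C, Q, F]
Visit E; enqueue A → queue [R, C, Q, F, A]
Visit R → queue [C, Q, F, A]
Visit C; enqueue I → queue [Q, F, A, I]
Visit Q → queue [F, A, I]
Visit F; enqueue M, N → queue [A, I, M, N]
Visit A; enqueue H → queue [I, M, N, H]
Visit I; enqueue J → queue [M, N, H, J]
Visit M → queue [N, H, J]
Visit N; enqueue O → queue [H, J, O]
Visit H → queue [J, O]
Visit J → queue [O]
Visit O → queue []

B, G, K, L, P, D, E, R, C, Q, F, A, I, M, N, H, J, O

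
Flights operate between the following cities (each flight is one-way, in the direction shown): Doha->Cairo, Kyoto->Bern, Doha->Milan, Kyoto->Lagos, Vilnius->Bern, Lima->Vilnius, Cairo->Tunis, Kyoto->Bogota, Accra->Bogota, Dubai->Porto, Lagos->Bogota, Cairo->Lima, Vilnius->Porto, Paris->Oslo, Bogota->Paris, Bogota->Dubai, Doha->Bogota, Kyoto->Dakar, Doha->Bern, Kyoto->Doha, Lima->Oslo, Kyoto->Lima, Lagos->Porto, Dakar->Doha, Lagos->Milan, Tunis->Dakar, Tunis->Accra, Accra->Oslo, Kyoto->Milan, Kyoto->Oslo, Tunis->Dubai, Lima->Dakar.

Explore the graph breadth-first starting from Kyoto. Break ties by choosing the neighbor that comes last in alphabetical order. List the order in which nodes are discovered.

Kyoto → Oslo → Milan → Lima → Lagos → Doha → Dakar → Bogota → Bern → Vilnius → Porto → Cairo → Paris → Dubai → Tunis → Accra

Visit Kyoto; enqueue Oslo, Milan, Lima, Lagos, Doha, Dakar, Bogota, Bern → queue [Oslo, Milan, Lima, Lagos, Doha, Dakar, Bogota, Bern]
Visit Oslo → queue [Milan, Lima, Lagos, Doha, Dakar, Bogota, Bern]
Visit Milan → queue [Lima, Lagos, Doha, Dakar, Bogota, Bern]
Visit Lima; enqueue Vilnius → queue [Lagos, Doha, Dakar, Bogota, Bern, Vilnius]
Visit Lagos; enqueue Porto → queue [Doha, Dakar, Bogota, Bern, Vilnius, Porto]
Visit Doha; enqueue Cairo → queue [Dakar, Bogota, Bern, Vilnius, Porto, Cairo]
Visit Dakar → queue [Bogota, Bern, Vilnius, Porto, Cairo]
Visit Bogota; enqueue Paris, Dubai → queue [Bern, Vilnius, Porto, Cairo, Paris, Dubai]
Visit Bern → queue [Vilnius, Porto, Cairo, Paris, Dubai]
Visit Vilnius → queue [Porto, Cairo, Paris, Dubai]
Visit Porto → queue [Cairo, Paris, Dubai]
Visit Cairo; enqueue Tunis → queue [Paris, Dubai, Tunis]
Visit Paris → queue [Dubai, Tunis]
Visit Dubai → queue [Tunis]
Visit Tunis; enqueue Accra → queue [Accra]
Visit Accra → queue []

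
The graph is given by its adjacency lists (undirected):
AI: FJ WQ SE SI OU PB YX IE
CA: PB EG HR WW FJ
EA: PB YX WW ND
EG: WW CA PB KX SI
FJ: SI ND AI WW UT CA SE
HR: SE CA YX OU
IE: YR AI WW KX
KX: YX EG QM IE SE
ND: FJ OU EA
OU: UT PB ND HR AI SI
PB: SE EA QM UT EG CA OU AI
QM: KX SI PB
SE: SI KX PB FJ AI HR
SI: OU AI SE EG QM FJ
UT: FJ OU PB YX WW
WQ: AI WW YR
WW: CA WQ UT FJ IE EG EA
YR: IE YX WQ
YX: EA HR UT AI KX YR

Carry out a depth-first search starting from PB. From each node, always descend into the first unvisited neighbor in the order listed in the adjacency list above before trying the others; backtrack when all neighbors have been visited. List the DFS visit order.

PB, SE, SI, OU, UT, FJ, ND, EA, YX, HR, CA, EG, WW, WQ, AI, IE, YR, KX, QM

Visit PB
PB → SE
SE → SI
SI → OU
OU → UT
UT → FJ
FJ → ND
ND → EA
EA → YX
YX → HR
HR → CA
CA → EG
EG → WW
WW → WQ
WQ → AI
AI → IE
IE → YR
IE → KX
KX → QM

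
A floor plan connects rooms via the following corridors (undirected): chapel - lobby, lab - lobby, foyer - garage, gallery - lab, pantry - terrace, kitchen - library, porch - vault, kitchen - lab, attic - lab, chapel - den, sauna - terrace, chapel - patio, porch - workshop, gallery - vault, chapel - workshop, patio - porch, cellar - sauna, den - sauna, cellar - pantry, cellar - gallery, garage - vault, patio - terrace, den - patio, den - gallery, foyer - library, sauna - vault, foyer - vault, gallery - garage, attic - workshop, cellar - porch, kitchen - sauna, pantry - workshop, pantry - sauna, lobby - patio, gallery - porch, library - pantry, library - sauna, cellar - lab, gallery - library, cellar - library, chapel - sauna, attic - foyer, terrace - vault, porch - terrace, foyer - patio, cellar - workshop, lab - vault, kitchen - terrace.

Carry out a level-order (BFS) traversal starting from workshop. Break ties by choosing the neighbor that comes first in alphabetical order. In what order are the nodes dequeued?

Visit workshop; enqueue attic, cellar, chapel, pantry, porch → queue [attic, cellar, chapel, pantry, porch]
Visit attic; enqueue foyer, lab → queue [cellar, chapel, pantry, porch, foyer, lab]
Visit cellar; enqueue gallery, library, sauna → queue [chapel, pantry, porch, foyer, lab, gallery, library, sauna]
Visit chapel; enqueue den, lobby, patio → queue [pantry, porch, foyer, lab, gallery, library, sauna, den, lobby, patio]
Visit pantry; enqueue terrace → queue [porch, foyer, lab, gallery, library, sauna, den, lobby, patio, terrace]
Visit porch; enqueue vault → queue [foyer, lab, gallery, library, sauna, den, lobby, patio, terrace, vault]
Visit foyer; enqueue garage → queue [lab, gallery, library, sauna, den, lobby, patio, terrace, vault, garage]
Visit lab; enqueue kitchen → queue [gallery, library, sauna, den, lobby, patio, terrace, vault, garage, kitchen]
Visit gallery → queue [library, sauna, den, lobby, patio, terrace, vault, garage, kitchen]
Visit library → queue [sauna, den, lobby, patio, terrace, vault, garage, kitchen]
Visit sauna → queue [den, lobby, patio, terrace, vault, garage, kitchen]
Visit den → queue [lobby, patio, terrace, vault, garage, kitchen]
Visit lobby → queue [patio, terrace, vault, garage, kitchen]
Visit patio → queue [terrace, vault, garage, kitchen]
Visit terrace → queue [vault, garage, kitchen]
Visit vault → queue [garage, kitchen]
Visit garage → queue [kitchen]
Visit kitchen → queue []

workshop -> attic -> cellar -> chapel -> pantry -> porch -> foyer -> lab -> gallery -> library -> sauna -> den -> lobby -> patio -> terrace -> vault -> garage -> kitchen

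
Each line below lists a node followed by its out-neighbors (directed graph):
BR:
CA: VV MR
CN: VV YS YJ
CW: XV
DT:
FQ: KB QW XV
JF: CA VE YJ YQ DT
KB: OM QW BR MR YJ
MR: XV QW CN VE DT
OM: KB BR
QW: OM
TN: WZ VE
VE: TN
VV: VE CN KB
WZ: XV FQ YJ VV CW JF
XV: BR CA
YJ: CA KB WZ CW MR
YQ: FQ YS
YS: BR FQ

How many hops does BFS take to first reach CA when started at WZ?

2

Level 0: WZ
Level 1: CW, FQ, JF, VV, XV, YJ
Level 2: BR, CA, CN, DT, KB, MR, QW, VE, YQ
Level 3: OM, TN, YS
CA first appears at level 2.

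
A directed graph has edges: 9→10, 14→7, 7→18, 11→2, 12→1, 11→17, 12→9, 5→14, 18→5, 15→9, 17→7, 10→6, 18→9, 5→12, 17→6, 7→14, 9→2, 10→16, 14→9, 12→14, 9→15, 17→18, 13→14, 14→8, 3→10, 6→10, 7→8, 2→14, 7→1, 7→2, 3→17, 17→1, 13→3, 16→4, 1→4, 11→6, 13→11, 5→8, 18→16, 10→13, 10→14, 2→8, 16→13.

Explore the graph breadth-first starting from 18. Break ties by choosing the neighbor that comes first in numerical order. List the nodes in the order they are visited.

Visit 18; enqueue 5, 9, 16 → queue [5, 9, 16]
Visit 5; enqueue 8, 12, 14 → queue [9, 16, 8, 12, 14]
Visit 9; enqueue 2, 10, 15 → queue [16, 8, 12, 14, 2, 10, 15]
Visit 16; enqueue 4, 13 → queue [8, 12, 14, 2, 10, 15, 4, 13]
Visit 8 → queue [12, 14, 2, 10, 15, 4, 13]
Visit 12; enqueue 1 → queue [14, 2, 10, 15, 4, 13, 1]
Visit 14; enqueue 7 → queue [2, 10, 15, 4, 13, 1, 7]
Visit 2 → queue [10, 15, 4, 13, 1, 7]
Visit 10; enqueue 6 → queue [15, 4, 13, 1, 7, 6]
Visit 15 → queue [4, 13, 1, 7, 6]
Visit 4 → queue [13, 1, 7, 6]
Visit 13; enqueue 3, 11 → queue [1, 7, 6, 3, 11]
Visit 1 → queue [7, 6, 3, 11]
Visit 7 → queue [6, 3, 11]
Visit 6 → queue [3, 11]
Visit 3; enqueue 17 → queue [11, 17]
Visit 11 → queue [17]
Visit 17 → queue []

18 5 9 16 8 12 14 2 10 15 4 13 1 7 6 3 11 17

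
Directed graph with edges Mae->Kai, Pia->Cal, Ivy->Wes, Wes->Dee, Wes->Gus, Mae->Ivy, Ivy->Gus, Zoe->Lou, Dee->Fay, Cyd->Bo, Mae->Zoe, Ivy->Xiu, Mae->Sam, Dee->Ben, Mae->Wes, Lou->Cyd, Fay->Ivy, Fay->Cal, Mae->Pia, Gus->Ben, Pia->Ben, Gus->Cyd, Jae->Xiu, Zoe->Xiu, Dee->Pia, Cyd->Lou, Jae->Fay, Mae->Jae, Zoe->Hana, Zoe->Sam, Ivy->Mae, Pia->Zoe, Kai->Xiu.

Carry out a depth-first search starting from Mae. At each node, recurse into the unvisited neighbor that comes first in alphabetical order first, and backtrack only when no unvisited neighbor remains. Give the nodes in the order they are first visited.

Mae -> Ivy -> Gus -> Ben -> Cyd -> Bo -> Lou -> Wes -> Dee -> Fay -> Cal -> Pia -> Zoe -> Hana -> Sam -> Xiu -> Jae -> Kai

Visit Mae
Mae → Ivy
Ivy → Gus
Gus → Ben
Gus → Cyd
Cyd → Bo
Cyd → Lou
Ivy → Wes
Wes → Dee
Dee → Fay
Fay → Cal
Dee → Pia
Pia → Zoe
Zoe → Hana
Zoe → Sam
Zoe → Xiu
Mae → Jae
Mae → Kai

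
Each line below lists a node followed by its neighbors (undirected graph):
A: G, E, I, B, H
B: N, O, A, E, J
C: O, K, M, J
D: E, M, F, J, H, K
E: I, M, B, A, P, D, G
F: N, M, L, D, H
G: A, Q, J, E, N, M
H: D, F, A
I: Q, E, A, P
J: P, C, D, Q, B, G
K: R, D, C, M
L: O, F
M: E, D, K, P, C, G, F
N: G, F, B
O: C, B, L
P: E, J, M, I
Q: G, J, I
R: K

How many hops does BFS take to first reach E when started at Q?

2

Level 0: Q
Level 1: G, I, J
Level 2: A, B, C, D, E, M, N, P
Level 3: F, H, K, O
Level 4: L, R
E first appears at level 2.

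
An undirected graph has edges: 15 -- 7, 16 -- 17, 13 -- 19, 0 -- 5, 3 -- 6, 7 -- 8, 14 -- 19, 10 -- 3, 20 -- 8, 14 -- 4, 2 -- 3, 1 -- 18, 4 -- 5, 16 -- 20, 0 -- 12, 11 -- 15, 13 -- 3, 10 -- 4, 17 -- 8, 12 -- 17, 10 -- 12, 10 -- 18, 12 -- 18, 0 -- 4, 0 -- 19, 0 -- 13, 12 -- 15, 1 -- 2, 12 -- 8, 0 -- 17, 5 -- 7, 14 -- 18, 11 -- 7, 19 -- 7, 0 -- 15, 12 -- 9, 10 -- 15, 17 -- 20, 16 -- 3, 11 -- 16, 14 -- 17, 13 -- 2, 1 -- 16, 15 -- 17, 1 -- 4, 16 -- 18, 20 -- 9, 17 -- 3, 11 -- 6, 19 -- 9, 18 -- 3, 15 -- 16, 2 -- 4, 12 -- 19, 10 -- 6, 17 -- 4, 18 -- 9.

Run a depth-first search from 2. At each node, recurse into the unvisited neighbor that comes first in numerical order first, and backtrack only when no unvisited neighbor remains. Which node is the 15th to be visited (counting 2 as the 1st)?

Visit 2
2 → 1
1 → 4
4 → 0
0 → 5
5 → 7
7 → 8
8 → 12
12 → 9
9 → 18
18 → 3
3 → 6
6 → 10
10 → 15
15 → 11
11 → 16
16 → 17
17 → 14
14 → 19
19 → 13
17 → 20

Visit order: 2, 1, 4, 0, 5, 7, 8, 12, 9, 18, 3, 6, 10, 15, 11, 16, 17, 14, 19, 13, 20

11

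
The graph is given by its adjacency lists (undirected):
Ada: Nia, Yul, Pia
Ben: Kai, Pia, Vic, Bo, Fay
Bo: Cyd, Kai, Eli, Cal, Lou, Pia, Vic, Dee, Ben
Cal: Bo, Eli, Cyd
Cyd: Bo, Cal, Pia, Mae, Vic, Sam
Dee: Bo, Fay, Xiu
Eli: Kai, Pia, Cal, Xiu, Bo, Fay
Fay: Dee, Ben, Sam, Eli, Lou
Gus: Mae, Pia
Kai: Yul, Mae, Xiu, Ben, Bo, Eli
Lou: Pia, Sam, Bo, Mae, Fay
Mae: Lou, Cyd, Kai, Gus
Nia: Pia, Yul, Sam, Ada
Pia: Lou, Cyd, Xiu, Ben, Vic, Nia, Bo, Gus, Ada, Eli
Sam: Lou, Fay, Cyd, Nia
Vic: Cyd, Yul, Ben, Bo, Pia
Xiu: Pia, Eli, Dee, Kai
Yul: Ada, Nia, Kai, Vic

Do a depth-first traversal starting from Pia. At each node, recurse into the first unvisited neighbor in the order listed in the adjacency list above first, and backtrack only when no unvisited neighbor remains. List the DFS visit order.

Visit Pia
Pia → Lou
Lou → Sam
Sam → Fay
Fay → Dee
Dee → Bo
Bo → Cyd
Cyd → Cal
Cal → Eli
Eli → Kai
Kai → Yul
Yul → Ada
Ada → Nia
Yul → Vic
Vic → Ben
Kai → Mae
Mae → Gus
Kai → Xiu

Pia, Lou, Sam, Fay, Dee, Bo, Cyd, Cal, Eli, Kai, Yul, Ada, Nia, Vic, Ben, Mae, Gus, Xiu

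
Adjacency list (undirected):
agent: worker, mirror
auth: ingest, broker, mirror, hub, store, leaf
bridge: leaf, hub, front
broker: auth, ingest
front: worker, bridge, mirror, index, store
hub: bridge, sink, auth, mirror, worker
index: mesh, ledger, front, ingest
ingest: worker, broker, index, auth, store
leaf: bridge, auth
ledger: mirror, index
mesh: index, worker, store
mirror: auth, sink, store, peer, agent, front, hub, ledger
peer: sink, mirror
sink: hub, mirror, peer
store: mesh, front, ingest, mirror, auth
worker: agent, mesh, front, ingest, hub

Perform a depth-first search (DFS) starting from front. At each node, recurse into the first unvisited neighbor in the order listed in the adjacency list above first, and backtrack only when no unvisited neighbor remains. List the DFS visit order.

front -> worker -> agent -> mirror -> auth -> ingest -> broker -> index -> mesh -> store -> ledger -> hub -> bridge -> leaf -> sink -> peer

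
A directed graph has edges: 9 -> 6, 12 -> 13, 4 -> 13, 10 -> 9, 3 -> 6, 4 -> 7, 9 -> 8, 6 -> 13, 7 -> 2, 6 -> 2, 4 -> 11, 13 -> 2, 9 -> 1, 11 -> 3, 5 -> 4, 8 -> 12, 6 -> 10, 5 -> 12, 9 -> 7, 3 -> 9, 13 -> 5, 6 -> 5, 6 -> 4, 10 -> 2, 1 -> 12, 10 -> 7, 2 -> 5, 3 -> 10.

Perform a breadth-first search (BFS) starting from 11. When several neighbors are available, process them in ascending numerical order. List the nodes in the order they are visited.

Visit 11; enqueue 3 → queue [3]
Visit 3; enqueue 6, 9, 10 → queue [6, 9, 10]
Visit 6; enqueue 2, 4, 5, 13 → queue [9, 10, 2, 4, 5, 13]
Visit 9; enqueue 1, 7, 8 → queue [10, 2, 4, 5, 13, 1, 7, 8]
Visit 10 → queue [2, 4, 5, 13, 1, 7, 8]
Visit 2 → queue [4, 5, 13, 1, 7, 8]
Visit 4 → queue [5, 13, 1, 7, 8]
Visit 5; enqueue 12 → queue [13, 1, 7, 8, 12]
Visit 13 → queue [1, 7, 8, 12]
Visit 1 → queue [7, 8, 12]
Visit 7 → queue [8, 12]
Visit 8 → queue [12]
Visit 12 → queue []

11, 3, 6, 9, 10, 2, 4, 5, 13, 1, 7, 8, 12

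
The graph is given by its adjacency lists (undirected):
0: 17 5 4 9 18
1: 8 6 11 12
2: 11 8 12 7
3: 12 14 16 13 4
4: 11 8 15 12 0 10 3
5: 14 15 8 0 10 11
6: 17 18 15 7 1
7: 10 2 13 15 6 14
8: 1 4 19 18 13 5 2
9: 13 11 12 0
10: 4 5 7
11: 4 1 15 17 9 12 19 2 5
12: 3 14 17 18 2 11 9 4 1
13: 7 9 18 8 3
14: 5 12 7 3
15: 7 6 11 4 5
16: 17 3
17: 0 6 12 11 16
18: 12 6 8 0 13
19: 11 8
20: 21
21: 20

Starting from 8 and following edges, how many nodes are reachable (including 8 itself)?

20

BFS from 8 visits: 8, 1, 4, 19, 18, 13, 5, 2, 6, 11, 12, 15, 0, 10, 3, 7, 9, 14, 17, 16
Reachable nodes: 20 of 22 total.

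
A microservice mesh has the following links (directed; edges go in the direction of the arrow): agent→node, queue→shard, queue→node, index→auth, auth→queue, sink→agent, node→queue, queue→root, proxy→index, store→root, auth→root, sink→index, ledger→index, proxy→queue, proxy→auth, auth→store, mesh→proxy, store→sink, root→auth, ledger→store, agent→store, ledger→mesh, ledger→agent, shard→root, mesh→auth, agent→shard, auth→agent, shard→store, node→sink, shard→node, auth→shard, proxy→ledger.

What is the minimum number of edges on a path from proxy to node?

2

Level 0: proxy
Level 1: auth, index, ledger, queue
Level 2: agent, mesh, node, root, shard, store
Level 3: sink
node first appears at level 2.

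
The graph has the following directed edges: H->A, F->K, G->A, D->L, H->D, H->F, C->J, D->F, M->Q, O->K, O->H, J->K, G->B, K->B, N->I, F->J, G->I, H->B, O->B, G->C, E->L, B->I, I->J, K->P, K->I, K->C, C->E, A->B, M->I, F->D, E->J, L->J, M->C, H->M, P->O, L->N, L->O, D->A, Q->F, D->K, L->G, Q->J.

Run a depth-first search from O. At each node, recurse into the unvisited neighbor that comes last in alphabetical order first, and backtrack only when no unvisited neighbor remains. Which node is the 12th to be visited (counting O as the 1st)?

A

Visit O
O → K
K → P
K → I
I → J
K → C
C → E
E → L
L → N
L → G
G → B
G → A
O → H
H → M
M → Q
Q → F
F → D

Visit order: O, K, P, I, J, C, E, L, N, G, B, A, H, M, Q, F, D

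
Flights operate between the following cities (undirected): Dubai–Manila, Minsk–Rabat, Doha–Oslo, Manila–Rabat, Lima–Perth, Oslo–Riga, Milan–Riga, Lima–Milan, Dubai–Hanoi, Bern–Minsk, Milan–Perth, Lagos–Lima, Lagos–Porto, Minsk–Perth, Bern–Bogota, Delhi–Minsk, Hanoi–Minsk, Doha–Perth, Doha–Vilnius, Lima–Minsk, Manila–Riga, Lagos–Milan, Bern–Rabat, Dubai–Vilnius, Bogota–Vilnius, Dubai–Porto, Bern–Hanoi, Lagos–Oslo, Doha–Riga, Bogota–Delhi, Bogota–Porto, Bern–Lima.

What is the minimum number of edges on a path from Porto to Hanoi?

2

Level 0: Porto
Level 1: Bogota, Dubai, Lagos
Level 2: Bern, Delhi, Hanoi, Lima, Manila, Milan, Oslo, Vilnius
Level 3: Doha, Minsk, Perth, Rabat, Riga
Hanoi first appears at level 2.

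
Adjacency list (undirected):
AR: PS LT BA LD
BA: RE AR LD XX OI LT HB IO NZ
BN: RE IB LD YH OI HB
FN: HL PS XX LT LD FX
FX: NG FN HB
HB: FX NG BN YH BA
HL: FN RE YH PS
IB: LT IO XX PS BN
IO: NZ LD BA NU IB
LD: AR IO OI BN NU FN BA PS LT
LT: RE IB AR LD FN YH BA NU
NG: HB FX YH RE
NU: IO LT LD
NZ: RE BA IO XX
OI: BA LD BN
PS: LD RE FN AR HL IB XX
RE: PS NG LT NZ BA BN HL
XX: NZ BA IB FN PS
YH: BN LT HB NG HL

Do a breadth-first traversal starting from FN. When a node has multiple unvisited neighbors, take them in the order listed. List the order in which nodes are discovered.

FN, HL, PS, XX, LT, LD, FX, RE, YH, AR, IB, NZ, BA, NU, IO, OI, BN, NG, HB

Visit FN; enqueue HL, PS, XX, LT, LD, FX → queue [HL, PS, XX, LT, LD, FX]
Visit HL; enqueue RE, YH → queue [PS, XX, LT, LD, FX, RE, YH]
Visit PS; enqueue AR, IB → queue [XX, LT, LD, FX, RE, YH, AR, IB]
Visit XX; enqueue NZ, BA → queue [LT, LD, FX, RE, YH, AR, IB, NZ, BA]
Visit LT; enqueue NU → queue [LD, FX, RE, YH, AR, IB, NZ, BA, NU]
Visit LD; enqueue IO, OI, BN → queue [FX, RE, YH, AR, IB, NZ, BA, NU, IO, OI, BN]
Visit FX; enqueue NG, HB → queue [RE, YH, AR, IB, NZ, BA, NU, IO, OI, BN, NG, HB]
Visit RE → queue [YH, AR, IB, NZ, BA, NU, IO, OI, BN, NG, HB]
Visit YH → queue [AR, IB, NZ, BA, NU, IO, OI, BN, NG, HB]
Visit AR → queue [IB, NZ, BA, NU, IO, OI, BN, NG, HB]
Visit IB → queue [NZ, BA, NU, IO, OI, BN, NG, HB]
Visit NZ → queue [BA, NU, IO, OI, BN, NG, HB]
Visit BA → queue [NU, IO, OI, BN, NG, HB]
Visit NU → queue [IO, OI, BN, NG, HB]
Visit IO → queue [OI, BN, NG, HB]
Visit OI → queue [BN, NG, HB]
Visit BN → queue [NG, HB]
Visit NG → queue [HB]
Visit HB → queue []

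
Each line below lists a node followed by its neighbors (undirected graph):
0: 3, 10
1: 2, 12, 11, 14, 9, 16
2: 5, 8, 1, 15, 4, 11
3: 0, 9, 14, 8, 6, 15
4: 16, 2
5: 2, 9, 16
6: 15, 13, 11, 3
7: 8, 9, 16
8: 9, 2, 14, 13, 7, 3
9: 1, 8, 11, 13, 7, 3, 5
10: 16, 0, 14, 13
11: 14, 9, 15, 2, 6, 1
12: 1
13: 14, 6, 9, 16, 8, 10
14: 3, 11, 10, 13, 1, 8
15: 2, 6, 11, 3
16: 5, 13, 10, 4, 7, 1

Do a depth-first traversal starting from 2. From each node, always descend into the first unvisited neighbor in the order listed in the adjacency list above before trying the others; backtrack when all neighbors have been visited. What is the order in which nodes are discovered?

Visit 2
2 → 5
5 → 9
9 → 1
1 → 12
1 → 11
11 → 14
14 → 3
3 → 0
0 → 10
10 → 16
16 → 13
13 → 6
6 → 15
13 → 8
8 → 7
16 → 4

2, 5, 9, 1, 12, 11, 14, 3, 0, 10, 16, 13, 6, 15, 8, 7, 4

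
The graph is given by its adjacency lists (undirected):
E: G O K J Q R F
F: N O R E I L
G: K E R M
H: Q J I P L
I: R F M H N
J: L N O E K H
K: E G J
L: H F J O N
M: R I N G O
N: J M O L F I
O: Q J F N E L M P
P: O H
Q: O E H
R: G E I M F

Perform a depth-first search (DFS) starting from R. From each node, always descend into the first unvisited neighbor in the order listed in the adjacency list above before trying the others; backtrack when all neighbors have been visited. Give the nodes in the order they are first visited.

Visit R
R → G
G → K
K → E
E → O
O → Q
Q → H
H → J
J → L
L → F
F → N
N → M
M → I
H → P

R → G → K → E → O → Q → H → J → L → F → N → M → I → P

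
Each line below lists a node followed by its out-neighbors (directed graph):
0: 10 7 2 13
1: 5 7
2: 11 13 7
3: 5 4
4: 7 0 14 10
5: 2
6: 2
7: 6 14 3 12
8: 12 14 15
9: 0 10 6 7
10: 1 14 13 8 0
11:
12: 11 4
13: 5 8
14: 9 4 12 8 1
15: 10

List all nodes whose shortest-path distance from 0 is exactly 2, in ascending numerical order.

Level 0: 0
Level 1: 2, 7, 10, 13
Level 2: 1, 3, 5, 6, 8, 11, 12, 14
Level 3: 4, 9, 15

1, 3, 5, 6, 8, 11, 12, 14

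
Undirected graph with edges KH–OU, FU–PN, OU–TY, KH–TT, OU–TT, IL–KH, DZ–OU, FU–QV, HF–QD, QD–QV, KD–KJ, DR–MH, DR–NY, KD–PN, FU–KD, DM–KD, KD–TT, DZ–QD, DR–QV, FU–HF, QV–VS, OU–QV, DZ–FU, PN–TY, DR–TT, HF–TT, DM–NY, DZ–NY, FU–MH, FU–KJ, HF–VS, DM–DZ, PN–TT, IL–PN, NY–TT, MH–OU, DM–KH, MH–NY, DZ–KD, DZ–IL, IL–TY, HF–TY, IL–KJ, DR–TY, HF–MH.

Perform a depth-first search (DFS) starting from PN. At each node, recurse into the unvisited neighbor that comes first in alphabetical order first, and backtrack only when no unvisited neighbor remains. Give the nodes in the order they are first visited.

PN -> FU -> DZ -> DM -> KD -> KJ -> IL -> KH -> OU -> MH -> DR -> NY -> TT -> HF -> QD -> QV -> VS -> TY

Visit PN
PN → FU
FU → DZ
DZ → DM
DM → KD
KD → KJ
KJ → IL
IL → KH
KH → OU
OU → MH
MH → DR
DR → NY
NY → TT
TT → HF
HF → QD
QD → QV
QV → VS
HF → TY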